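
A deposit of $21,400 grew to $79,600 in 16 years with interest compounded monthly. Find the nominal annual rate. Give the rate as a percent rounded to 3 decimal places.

(1 + r/12)^192 = 79,600/21,400 = 3.71963.
1 + r/12 = 3.71963^(1/192) ≈ 1.006865, so r/12 ≈ 0.00686525.
r ≈ 12·0.00686525 = 8.23830%.

8.238%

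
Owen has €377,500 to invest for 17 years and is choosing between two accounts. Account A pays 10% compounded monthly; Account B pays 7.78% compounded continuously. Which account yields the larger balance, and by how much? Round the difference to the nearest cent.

A: (1 + 0.1/12)^204 ≈ 5.435523163628, so 377,500 × 5.435523163628 ≈ 2,051,909.9943.
B: e^(0.0778·17) = e^1.3226 ≈ 3.753166936579, so 377,500 × 3.753166936579 ≈ 1,416,820.5186.
Difference ≈ 635,089.4757 in favor of A.

Account A, by €635,089.48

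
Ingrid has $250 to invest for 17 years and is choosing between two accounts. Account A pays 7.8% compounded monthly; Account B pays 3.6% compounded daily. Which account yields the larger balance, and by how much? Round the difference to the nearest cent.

A: (1 + 0.0065)^204 ≈ 3.74982467, so 250 × 3.74982467 ≈ 937.4562.
B: (1 + 0.036/365)^6205 ≈ 1.84406029, so 250 × 1.84406029 ≈ 461.0151.
Difference ≈ 476.4411 in favor of A.

Account A, by $476.44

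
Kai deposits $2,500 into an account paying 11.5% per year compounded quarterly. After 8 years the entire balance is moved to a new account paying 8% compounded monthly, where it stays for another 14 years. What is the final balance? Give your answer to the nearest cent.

$18,908.23

Phase 1: 2,500·(1 + 0.02875)^32 ≈ 6,192.3451.
Phase 2: 6,192.3451·(1 + 0.08/12)^168 ≈ 18,908.2256.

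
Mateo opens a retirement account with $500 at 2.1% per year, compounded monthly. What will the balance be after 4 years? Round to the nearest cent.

Periodic rate = 2.1%/12 = 0.00175; periods = 12·4 = 48.
A = 500·(1 + 0.00175)^48 ≈ 500·1.08754905 ≈ 543.7745.

$543.77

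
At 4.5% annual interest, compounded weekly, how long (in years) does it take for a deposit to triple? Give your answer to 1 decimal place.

24.4 years

(1 + 0.000865385)^(52t) = 3.
52t = ln 3 / ln(1 + 0.000865385) ≈ 1.0986/0.00086501 ≈ 1270.0568.
t ≈ 24.4242.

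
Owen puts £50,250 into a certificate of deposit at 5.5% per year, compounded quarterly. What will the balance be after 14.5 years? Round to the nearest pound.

£110,950

Growth factor = (1 + 0.01375)^58 ≈ 2.20795541108.
A ≈ 50,250 × 2.20795541108 ≈ 110,949.7594.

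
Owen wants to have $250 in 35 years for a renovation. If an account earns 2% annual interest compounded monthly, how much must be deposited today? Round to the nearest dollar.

Periodic rate = 2%/12 = 0.00166667; 420 periods.
P = 250/(1 + 0.02/12)^420 ≈ 250/2.01257966 ≈ 124.2187.

$124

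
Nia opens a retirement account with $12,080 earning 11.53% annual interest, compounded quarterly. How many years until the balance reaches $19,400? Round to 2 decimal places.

We need (1 + 0.028825)^(4t) = 1.606, so 4t = ln 1.606 / ln 1.028825 ≈ 16.6701.
t ≈ 16.6701/4 = 4.1675 years.

4.17 years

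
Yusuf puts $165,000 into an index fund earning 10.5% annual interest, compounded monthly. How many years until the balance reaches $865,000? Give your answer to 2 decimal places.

We need (1 + 0.00875)^(12t) = 5.2424, so 12t = ln 5.2424 / ln 1.00875 ≈ 190.1739.
t ≈ 190.1739/12 = 15.8478 years.

15.85 years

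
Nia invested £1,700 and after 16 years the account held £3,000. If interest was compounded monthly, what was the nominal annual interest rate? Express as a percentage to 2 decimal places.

3.56%

(1 + r/12)^192 = 3,000/1,700 = 1.76471.
1 + r/12 = 1.76471^(1/192) ≈ 1.002963, so r/12 ≈ 0.00296263.
r ≈ 12·0.00296263 = 3.55516%.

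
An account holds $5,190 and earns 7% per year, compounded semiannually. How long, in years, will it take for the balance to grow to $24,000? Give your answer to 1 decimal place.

(1 + 0.035)^(2t) = 24,000/5,190 = 4.6243.
2t·ln(1 + 0.035) = ln(4.6243); 2t = 1.5313/0.0344014 ≈ 44.5133.
t ≈ 22.2566 years.

22.3 years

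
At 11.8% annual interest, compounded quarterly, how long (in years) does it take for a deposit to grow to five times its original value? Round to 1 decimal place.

13.8 years

(1 + 0.0295)^(4t) = 5.
4t = ln 5 / ln(1 + 0.0295) ≈ 1.6094/0.0290732 ≈ 55.3580.
t ≈ 13.8395.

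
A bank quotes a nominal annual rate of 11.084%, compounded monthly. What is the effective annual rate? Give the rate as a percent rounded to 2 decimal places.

11.66%

EAR = (1 + 11.084%/12)^12 − 1 = (1 + 0.00923667)^12 − 1.
(1 + 0.00923667)^12 ≈ 1.116648, so EAR ≈ 11.66479%.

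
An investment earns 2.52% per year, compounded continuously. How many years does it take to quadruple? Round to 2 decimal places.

55.01 years

e^(0.0252t) = 4, so 0.0252t = ln 4 ≈ 1.3863.
t ≈ 1.3863/0.0252 ≈ 55.0117.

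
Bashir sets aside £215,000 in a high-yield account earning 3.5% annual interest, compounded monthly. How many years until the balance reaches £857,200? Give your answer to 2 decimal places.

(1 + 0.00291667)^(12t) = 857,200/215,000 = 3.987.
12t·ln(1 + 0.00291667) = ln(3.987); 12t = 1.383/0.00291242 ≈ 474.8740.
t ≈ 39.5728 years.

39.57 years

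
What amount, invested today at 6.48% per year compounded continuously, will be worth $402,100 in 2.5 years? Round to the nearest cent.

$341,962.41

P = A·e^(−rt) = 402,100·e^(−0.162).
e^(−0.162) ≈ 0.85044120454, so P ≈ 341,962.4083.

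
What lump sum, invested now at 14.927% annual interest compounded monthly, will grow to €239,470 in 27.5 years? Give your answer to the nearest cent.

€4,050.44

Growth factor = (1 + 0.14927/12)^330 ≈ 59.1220436207.
P = 239,470/59.1220436207 ≈ 4,050.4351.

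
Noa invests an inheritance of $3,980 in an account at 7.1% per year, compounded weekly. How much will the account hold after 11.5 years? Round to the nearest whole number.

Growth factor = (1 + 0.071/52)^598 ≈ 2.26130728.
A ≈ 3,980 × 2.26130728 ≈ 9,000.0030.

$9,000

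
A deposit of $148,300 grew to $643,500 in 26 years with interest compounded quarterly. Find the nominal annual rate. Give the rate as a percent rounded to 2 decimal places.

(1 + r/4)^104 = 643,500/148,300 = 4.33918.
1 + r/4 = 4.33918^(1/104) ≈ 1.014212, so r/4 ≈ 0.0142124.
r ≈ 4·0.0142124 = 5.68496%.

5.68%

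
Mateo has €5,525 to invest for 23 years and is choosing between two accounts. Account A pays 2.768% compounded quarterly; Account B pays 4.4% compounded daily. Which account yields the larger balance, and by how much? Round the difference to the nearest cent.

A: (1 + 0.00692)^92 ≈ 1.885979539, so 5,525 × 1.885979539 ≈ 10,420.0370.
B: (1 + 0.044/365)^8395 ≈ 2.7509299211, so 5,525 × 2.7509299211 ≈ 15,198.8878.
Difference ≈ 4,778.8509 in favor of B.

Account B, by €4,778.85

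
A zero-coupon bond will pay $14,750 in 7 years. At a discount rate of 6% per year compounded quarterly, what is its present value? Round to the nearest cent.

Growth factor = (1 + 0.015)^28 ≈ 1.5172221801.
P = 14,750/1.5172221801 ≈ 9,721.7139.

$9,721.71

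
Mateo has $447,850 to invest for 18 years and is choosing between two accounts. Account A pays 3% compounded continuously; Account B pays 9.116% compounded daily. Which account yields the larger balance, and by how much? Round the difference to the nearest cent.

Account A growth factor: e^(0.03·18) = e^0.54 ≈ 1.71600686218; balance ≈ 768,513.6732.
Account B growth factor: (1 + 0.09116/365)^6570 ≈ 5.158651078443; balance ≈ 2,310,301.8855.
Account B is larger by 1,541,788.2123.

Account B, by $1,541,788.21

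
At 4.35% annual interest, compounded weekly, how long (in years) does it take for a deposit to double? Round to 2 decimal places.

15.94 years

(1 + 0.000836538)^(52t) = 2.
52t = ln 2 / ln(1 + 0.000836538) ≈ 0.69315/0.000836189 ≈ 828.9363.
t ≈ 15.9411.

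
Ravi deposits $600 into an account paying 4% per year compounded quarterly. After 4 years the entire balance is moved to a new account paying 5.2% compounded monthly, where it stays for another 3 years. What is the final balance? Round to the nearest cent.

$822.05

Phase 1: 600·(1 + 0.01)^16 ≈ 703.5472.
Phase 2: 703.5472·(1 + 0.052/12)^36 ≈ 822.0473.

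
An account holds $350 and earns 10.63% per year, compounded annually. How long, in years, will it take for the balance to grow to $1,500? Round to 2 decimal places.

(1 + 0.1063)^t = 1,500/350 = 4.2857.
t·ln(1 + 0.1063) = ln(4.2857); t = 1.4553/0.101021 ≈ 14.4058.

14.41 years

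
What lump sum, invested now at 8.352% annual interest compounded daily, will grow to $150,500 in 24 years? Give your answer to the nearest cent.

Periodic rate = 8.352%/365 = 0.000228822; 8760 periods.
P = 150,500/(1 + 0.08352/365)^8760 ≈ 150,500/7.42053161248 ≈ 20,281.5658.

$20,281.57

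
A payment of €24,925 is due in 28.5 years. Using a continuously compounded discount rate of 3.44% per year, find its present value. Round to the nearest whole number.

€9,351

P = A·e^(−rt) = 24,925·e^(−0.9804).
e^(−0.9804) ≈ 0.37516100443, so P ≈ 9,350.8880.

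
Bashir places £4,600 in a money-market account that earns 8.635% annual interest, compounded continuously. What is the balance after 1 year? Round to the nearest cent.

£5,014.86

A = P·e^(rt) = 4,600·e^(0.08635·1) = 4,600·e^0.08635.
e^0.08635 ≈ 1.090187827, so A ≈ 5,014.8640.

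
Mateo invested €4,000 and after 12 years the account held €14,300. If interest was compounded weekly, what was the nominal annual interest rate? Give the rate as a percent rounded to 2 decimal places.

10.63%

(1 + r/52)^624 = 14,300/4,000 = 3.575.
1 + r/52 = 3.575^(1/624) ≈ 1.002044, so r/52 ≈ 0.0020437.
r ≈ 52·0.0020437 = 10.62722%.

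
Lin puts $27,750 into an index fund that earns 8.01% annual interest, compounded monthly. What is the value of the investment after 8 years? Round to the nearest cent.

Growth factor = (1 + 0.006675)^96 ≈ 1.8939617509.
A ≈ 27,750 × 1.8939617509 ≈ 52,557.4386.

$52,557.44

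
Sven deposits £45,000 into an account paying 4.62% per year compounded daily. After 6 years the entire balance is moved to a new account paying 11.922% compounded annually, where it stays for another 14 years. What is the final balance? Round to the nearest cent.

Phase 1: 45,000·(1 + 0.0462/365)^2190 ≈ 59,373.3189.
Phase 2: 59,373.3189·(1 + 0.11922)^14 ≈ 287,347.7474.

£287,347.75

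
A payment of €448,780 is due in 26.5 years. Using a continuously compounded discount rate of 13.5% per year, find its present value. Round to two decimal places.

P = A·e^(−rt) = 448,780·e^(−3.5775).
e^(−3.5775) ≈ 0.0279454746851, so P ≈ 12,541.3701.

€12,541.37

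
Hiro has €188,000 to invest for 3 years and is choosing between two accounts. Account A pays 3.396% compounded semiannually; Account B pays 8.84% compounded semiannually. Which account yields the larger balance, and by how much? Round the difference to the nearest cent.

Account B, by €35,717.35

Account A growth factor: (1 + 0.01698)^6 ≈ 1.10630397503; balance ≈ 207,985.1473.
Account B growth factor: (1 + 0.0442)^6 ≈ 1.29628988805; balance ≈ 243,702.4990.
Account B is larger by 35,717.3516.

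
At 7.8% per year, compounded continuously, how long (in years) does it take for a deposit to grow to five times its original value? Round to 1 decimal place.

20.6 years

e^(0.078t) = 5, so 0.078t = ln 5 ≈ 1.6094.
t ≈ 1.6094/0.078 ≈ 20.6338.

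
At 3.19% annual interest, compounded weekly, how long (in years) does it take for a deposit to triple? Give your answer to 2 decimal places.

34.45 years

(1 + 0.000613462)^(52t) = 3.
52t = ln 3 / ln(1 + 0.000613462) ≈ 1.0986/0.000613273 ≈ 1791.3906.
t ≈ 34.4498.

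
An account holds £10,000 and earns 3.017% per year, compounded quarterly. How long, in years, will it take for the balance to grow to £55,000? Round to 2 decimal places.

56.72 years

We need (1 + 0.0075425)^(4t) = 5.5, so 4t = ln 5.5 / ln 1.007543 ≈ 226.8703.
t ≈ 226.8703/4 = 56.7176 years.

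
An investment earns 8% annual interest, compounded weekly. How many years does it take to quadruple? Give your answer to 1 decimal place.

(1 + 0.00153846)^(52t) = 4.
52t = ln 4 / ln(1 + 0.00153846) ≈ 1.3863/0.00153728 ≈ 901.7843.
t ≈ 17.3420.

17.3 years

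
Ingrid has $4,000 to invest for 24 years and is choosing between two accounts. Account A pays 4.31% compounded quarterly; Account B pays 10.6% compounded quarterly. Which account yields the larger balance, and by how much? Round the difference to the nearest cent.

A: (1 + 0.010775)^96 ≈ 2.7978936906, so 4,000 × 2.7978936906 ≈ 11,191.5748.
B: (1 + 0.0265)^96 ≈ 12.315712889, so 4,000 × 12.315712889 ≈ 49,262.8516.
Difference ≈ 38,071.2768 in favor of B.

Account B, by $38,071.28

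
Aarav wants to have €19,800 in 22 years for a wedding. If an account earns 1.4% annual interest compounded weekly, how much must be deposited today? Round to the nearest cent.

Periodic rate = 1.4%/52 = 0.000269231; 1144 periods.
P = 19,800/(1 + 0.014/52)^1144 ≈ 19,800/1.3606445835 ≈ 14,551.9265.

€14,551.93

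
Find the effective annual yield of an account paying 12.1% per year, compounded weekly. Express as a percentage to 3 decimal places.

EAR = (1 + 12.1%/52)^52 − 1 = (1 + 0.00232692)^52 − 1.
(1 + 0.00232692)^52 ≈ 1.128466, so EAR ≈ 12.84663%.

12.847%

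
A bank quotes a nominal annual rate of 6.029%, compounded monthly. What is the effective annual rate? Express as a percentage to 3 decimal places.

6.198%

One year is 12 periods at 0.00502417 each: (1 + 0.00502417)^12 ≈ 1.061984.
EAR = 1.061984 − 1 ≈ 6.19842%.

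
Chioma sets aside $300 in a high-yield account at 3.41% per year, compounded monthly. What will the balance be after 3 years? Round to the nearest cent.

Periodic rate = 3.41%/12 = 0.00284167; periods = 12·3 = 36.
A = 300·(1 + 0.0341/12)^36 ≈ 300·1.10755504 ≈ 332.2665.

$332.27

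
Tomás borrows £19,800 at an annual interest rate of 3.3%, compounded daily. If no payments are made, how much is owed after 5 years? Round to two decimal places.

Periodic rate = 3.3%/365 = 0.000090411; periods = 365·5 = 1825.
A = 19,800·(1 + 0.033/365)^1825 ≈ 19,800·1.1793843223 ≈ 23,351.8096.

£23,351.81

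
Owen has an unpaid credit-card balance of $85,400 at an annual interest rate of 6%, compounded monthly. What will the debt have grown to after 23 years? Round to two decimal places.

$338,291.37

Periodic rate = 6%/12 = 0.005; periods = 12·23 = 276.
A = 85,400·(1 + 0.005)^276 ≈ 85,400·3.96125722938 ≈ 338,291.3674.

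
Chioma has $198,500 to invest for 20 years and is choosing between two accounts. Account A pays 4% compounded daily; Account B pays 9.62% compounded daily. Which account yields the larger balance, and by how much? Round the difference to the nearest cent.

A: (1 + 0.04/365)^7300 ≈ 2.2254433798, so 198,500 × 2.2254433798 ≈ 441,750.5109.
B: (1 + 0.0962/365)^7300 ≈ 6.846561108362, so 198,500 × 6.846561108362 ≈ 1,359,042.3800.
Difference ≈ 917,291.8691 in favor of B.

Account B, by $917,291.87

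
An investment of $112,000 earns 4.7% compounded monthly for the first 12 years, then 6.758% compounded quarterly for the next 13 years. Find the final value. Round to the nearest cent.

$469,936.85

After 12 years at 4.7%: 112,000 × 1.75575396707 ≈ 196,644.4443.
Then 13 years at 6.758%: 196,644.4443 × 2.38977944372 ≈ 469,936.8507.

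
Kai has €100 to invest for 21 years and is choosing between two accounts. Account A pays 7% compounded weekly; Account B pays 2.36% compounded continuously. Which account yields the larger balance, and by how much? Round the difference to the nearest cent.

Account A, by €270.35

A: (1 + 0.07/52)^1092 ≈ 4.34493789, so 100 × 4.34493789 ≈ 434.4938.
B: e^(0.0236·21) = e^0.4956 ≈ 1.64148283, so 100 × 1.64148283 ≈ 164.1483.
Difference ≈ 270.3455 in favor of A.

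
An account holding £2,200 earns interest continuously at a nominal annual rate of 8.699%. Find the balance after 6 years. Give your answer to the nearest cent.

£3,707.65

A = P·e^(rt) = 2,200·e^(0.08699·6) = 2,200·e^0.52194.
e^0.52194 ≈ 1.685293951, so A ≈ 3,707.6467.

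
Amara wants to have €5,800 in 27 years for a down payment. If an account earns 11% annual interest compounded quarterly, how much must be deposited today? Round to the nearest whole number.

Growth factor = (1 + 0.0275)^108 ≈ 18.72568438.
P = 5,800/18.72568438 ≈ 309.7350.

€310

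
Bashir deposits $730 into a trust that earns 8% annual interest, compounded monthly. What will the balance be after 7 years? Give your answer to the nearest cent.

$1,275.62

Growth factor = (1 + 0.08/12)^84 ≈ 1.747422051.
A ≈ 730 × 1.747422051 ≈ 1,275.6181.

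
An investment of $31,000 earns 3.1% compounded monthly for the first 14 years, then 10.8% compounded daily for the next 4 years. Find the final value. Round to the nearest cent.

Phase 1: 31,000·(1 + 0.031/12)^168 ≈ 47,819.2168.
Phase 2: 47,819.2168·(1 + 0.108/365)^1460 ≈ 73,652.9123.

$73,652.91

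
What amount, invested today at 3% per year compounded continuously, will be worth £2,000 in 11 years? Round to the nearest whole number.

£1,438

P = A·e^(−rt) = 2,000·e^(−0.33).
e^(−0.33) ≈ 0.7189237334, so P ≈ 1,437.8475.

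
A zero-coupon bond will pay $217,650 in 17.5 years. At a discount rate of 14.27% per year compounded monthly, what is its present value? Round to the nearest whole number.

Periodic rate = 14.27%/12 = 0.0118917; 210 periods.
P = 217,650/(1 + 0.1427/12)^210 ≈ 217,650/11.9713756913 ≈ 18,180.8679.

$18,181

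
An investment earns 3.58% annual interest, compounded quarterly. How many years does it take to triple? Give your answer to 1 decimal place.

(1 + 0.00895)^(4t) = 3.
4t = ln 3 / ln(1 + 0.00895) ≈ 1.0986/0.00891019 ≈ 123.2985.
t ≈ 30.8246.

30.8 years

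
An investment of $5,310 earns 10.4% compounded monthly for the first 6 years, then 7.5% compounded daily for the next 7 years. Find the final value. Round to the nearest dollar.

Phase 1: 5,310·(1 + 0.104/12)^72 ≈ 9,883.8623.
Phase 2: 9,883.8623·(1 + 0.075/365)^2555 ≈ 16,707.3614.

$16,707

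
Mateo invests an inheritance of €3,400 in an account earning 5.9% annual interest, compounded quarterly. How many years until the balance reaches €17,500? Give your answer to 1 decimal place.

(1 + 0.01475)^(4t) = 17,500/3,400 = 5.1471.
4t·ln(1 + 0.01475) = ln(5.1471); 4t = 1.6384/0.0146423 ≈ 111.8969.
t ≈ 27.9742 years.

28.0 years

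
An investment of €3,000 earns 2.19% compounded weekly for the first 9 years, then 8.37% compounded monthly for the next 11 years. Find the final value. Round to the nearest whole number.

Phase 1: 3,000·(1 + 0.0219/52)^468 ≈ 3,653.4459.
Phase 2: 3,653.4459·(1 + 0.006975)^132 ≈ 9,144.7021.

€9,145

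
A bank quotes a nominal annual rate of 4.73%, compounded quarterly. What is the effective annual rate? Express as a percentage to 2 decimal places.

4.81%

EAR = (1 + 4.73%/4)^4 − 1 = (1 + 0.011825)^4 − 1.
(1 + 0.011825)^4 ≈ 1.048146, so EAR ≈ 4.81456%.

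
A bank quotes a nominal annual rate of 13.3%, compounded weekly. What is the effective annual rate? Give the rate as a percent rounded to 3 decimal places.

EAR = (1 + 13.3%/52)^52 − 1 = (1 + 0.00255769)^52 − 1.
(1 + 0.00255769)^52 ≈ 1.142056, so EAR ≈ 14.20561%.

14.206%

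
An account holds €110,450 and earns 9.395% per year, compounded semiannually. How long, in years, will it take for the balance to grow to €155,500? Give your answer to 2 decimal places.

3.73 years

(1 + 0.046975)^(2t) = 155,500/110,450 = 1.4079.
2t·ln(1 + 0.046975) = ln(1.4079); 2t = 0.34208/0.0459051 ≈ 7.4520.
t ≈ 3.7260 years.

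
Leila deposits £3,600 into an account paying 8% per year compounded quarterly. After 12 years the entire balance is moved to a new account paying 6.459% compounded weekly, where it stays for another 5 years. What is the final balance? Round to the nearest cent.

Phase 1: 3,600·(1 + 0.02)^48 ≈ 9,313.4534.
Phase 2: 9,313.4534·(1 + 0.06459/52)^260 ≈ 12,861.1296.

£12,861.13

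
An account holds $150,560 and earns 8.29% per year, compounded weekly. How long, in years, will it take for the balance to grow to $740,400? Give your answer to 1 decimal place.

19.2 years

(1 + 0.00159423)^(52t) = 740,400/150,560 = 4.9176.
52t·ln(1 + 0.00159423) = ln(4.9176); 52t = 1.5928/0.00159296 ≈ 999.9169.
t ≈ 19.2292 years.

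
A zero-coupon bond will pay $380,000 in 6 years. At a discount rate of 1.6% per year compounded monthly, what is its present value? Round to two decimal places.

Growth factor = (1 + 0.016/12)^72 ≈ 1.10068868022.
P = 380,000/1.10068868022 ≈ 345,238.4010.

$345,238.40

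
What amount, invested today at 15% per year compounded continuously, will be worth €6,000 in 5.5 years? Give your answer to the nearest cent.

€2,629.41

P = A·e^(−rt) = 6,000·e^(−0.825).
e^(−0.825) ≈ 0.4382349925, so P ≈ 2,629.4100.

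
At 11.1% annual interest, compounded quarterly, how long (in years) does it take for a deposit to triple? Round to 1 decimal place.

10.0 years

(1 + 0.02775)^(4t) = 3.
4t = ln 3 / ln(1 + 0.02775) ≈ 1.0986/0.0273719 ≈ 40.1364.
t ≈ 10.0341.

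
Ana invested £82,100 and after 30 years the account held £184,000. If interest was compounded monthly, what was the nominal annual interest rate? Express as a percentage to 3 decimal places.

The 360-period growth factor is 184,000/82,100 = 2.24117.
r/12 = 2.24117^(1/360) − 1 ≈ 0.00224417, so r ≈ 12·0.00224417 = 2.69301%.

2.693%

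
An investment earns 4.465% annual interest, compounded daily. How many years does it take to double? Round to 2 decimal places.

15.52 years

(1 + 0.000122329)^(365t) = 2.
365t = ln 2 / ln(1 + 0.000122329) ≈ 0.69315/0.000122321 ≈ 5666.6113.
t ≈ 15.5250.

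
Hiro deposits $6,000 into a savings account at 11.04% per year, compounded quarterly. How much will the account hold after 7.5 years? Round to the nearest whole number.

Growth factor = (1 + 0.0276)^30 ≈ 2.2631996528.
A ≈ 6,000 × 2.2631996528 ≈ 13,579.1979.

$13,579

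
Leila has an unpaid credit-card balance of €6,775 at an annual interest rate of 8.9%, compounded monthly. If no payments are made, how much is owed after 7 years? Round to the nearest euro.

€12,603

Growth factor = (1 + 0.089/12)^84 ≈ 1.8602317343.
A ≈ 6,775 × 1.8602317343 ≈ 12,603.0700.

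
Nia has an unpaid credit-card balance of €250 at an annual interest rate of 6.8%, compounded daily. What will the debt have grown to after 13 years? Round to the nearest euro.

€605

Growth factor = (1 + 0.068/365)^4745 ≈ 2.42036333.
A ≈ 250 × 2.42036333 ≈ 605.0908.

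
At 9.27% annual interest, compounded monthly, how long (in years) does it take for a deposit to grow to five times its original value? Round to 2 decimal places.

17.43 years

(1 + 0.007725)^(12t) = 5.
12t = ln 5 / ln(1 + 0.007725) ≈ 1.6094/0.00769531 ≈ 209.1452.
t ≈ 17.4288.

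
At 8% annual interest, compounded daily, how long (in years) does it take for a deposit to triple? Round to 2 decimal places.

13.73 years

(1 + 0.000219178)^(365t) = 3.
365t = ln 3 / ln(1 + 0.000219178) ≈ 1.0986/0.000219154 ≈ 5012.9679.
t ≈ 13.7342.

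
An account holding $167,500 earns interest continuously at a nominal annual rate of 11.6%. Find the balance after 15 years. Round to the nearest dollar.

A = P·e^(rt) = 167,500·e^(0.116·15) = 167,500·e^1.74.
e^1.74 ≈ 5.69734342267, so A ≈ 954,305.0233.

$954,305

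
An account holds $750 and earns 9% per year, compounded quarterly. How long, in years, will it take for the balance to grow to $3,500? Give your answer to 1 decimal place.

17.3 years

(1 + 0.0225)^(4t) = 3,500/750 = 4.6667.
4t·ln(1 + 0.0225) = ln(4.6667); 4t = 1.5404/0.0222506 ≈ 69.2316.
t ≈ 17.3079 years.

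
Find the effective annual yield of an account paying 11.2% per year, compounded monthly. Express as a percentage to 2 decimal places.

11.79%

One year is 12 periods at 0.00933333 each: (1 + 0.00933333)^12 ≈ 1.117932.
EAR = 1.117932 − 1 ≈ 11.79320%.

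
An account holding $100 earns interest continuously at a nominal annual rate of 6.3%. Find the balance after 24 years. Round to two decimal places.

A = P·e^(rt) = 100·e^(0.063·24) = 100·e^1.512.
e^1.512 ≈ 4.53579332, so A ≈ 453.5793.

$453.58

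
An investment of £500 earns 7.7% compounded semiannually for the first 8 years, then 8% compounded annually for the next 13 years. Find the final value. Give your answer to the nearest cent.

£2,488.76

Phase 1: 500·(1 + 0.0385)^16 ≈ 915.1115.
Phase 2: 915.1115·(1 + 0.08)^13 ≈ 2,488.7590.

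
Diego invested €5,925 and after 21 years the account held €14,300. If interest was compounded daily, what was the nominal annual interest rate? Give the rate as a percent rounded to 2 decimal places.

(1 + r/365)^7665 = 14,300/5,925 = 2.4135.
1 + r/365 = 2.4135^(1/7665) ≈ 1.000115, so r/365 ≈ 0.000114955.
r ≈ 365·0.000114955 = 4.19585%.

4.20%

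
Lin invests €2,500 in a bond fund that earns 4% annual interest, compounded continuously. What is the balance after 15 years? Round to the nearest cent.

€4,555.30

A = P·e^(rt) = 2,500·e^(0.04·15) = 2,500·e^0.6.
e^0.6 ≈ 1.8221188, so A ≈ 4,555.2970.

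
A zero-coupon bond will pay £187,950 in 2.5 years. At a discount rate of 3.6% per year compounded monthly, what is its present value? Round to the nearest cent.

£171,796.51

Periodic rate = 3.6%/12 = 0.003; 30 periods.
P = 187,950/(1 + 0.003)^30 ≈ 187,950/1.09402687487 ≈ 171,796.5110.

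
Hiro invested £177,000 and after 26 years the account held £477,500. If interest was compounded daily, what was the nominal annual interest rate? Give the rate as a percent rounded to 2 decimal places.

3.82%

The 9490-period growth factor is 477,500/177,000 = 2.69774.
r/365 = 2.69774^(1/9490) − 1 ≈ 0.00010458, so r ≈ 365·0.00010458 = 3.81718%.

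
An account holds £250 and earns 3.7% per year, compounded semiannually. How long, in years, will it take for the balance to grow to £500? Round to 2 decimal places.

18.91 years

(1 + 0.0185)^(2t) = 500/250 = 2.
2t·ln(1 + 0.0185) = ln(2); 2t = 0.69315/0.018331 ≈ 37.8129.
t ≈ 18.9065 years.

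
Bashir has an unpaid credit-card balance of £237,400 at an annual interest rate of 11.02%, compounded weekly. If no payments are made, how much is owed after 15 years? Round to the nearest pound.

Periodic rate = 11.02%/52 = 0.00211923; periods = 52·15 = 780.
A = 237,400·(1 + 0.1102/52)^780 ≈ 237,400·5.213497451709 ≈ 1,237,684.2950.

£1,237,684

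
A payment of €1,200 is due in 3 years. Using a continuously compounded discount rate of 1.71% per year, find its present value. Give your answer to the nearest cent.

€1,139.99

P = A·e^(−rt) = 1,200·e^(−0.0513).
e^(−0.0513) ≈ 0.9499936297, so P ≈ 1,139.9924.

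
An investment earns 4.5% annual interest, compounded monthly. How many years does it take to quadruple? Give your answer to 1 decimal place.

30.9 years

(1 + 0.00375)^(12t) = 4.
12t = ln 4 / ln(1 + 0.00375) ≈ 1.3863/0.00374299 ≈ 370.3712.
t ≈ 30.8643.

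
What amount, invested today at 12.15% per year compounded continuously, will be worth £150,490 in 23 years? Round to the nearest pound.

£9,202

P = A·e^(−rt) = 150,490·e^(−2.7945).
e^(−2.7945) ≈ 0.0611454394104, so P ≈ 9,201.7772.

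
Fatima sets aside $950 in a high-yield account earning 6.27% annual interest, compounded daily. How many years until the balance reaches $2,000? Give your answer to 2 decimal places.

11.87 years

We need (1 + 0.000171781)^(365t) = 2.1053, so 365t = ln 2.1053 / ln 1.000172 ≈ 4334.0369.
t ≈ 4334.0369/365 = 11.8741 years.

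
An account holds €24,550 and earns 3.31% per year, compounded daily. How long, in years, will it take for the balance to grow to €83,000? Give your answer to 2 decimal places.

We need (1 + 0.0000906849)^(365t) = 3.3809, so 365t = ln 3.3809 / ln 1.000091 ≈ 13433.1467.
t ≈ 13433.1467/365 = 36.8031 years.

36.80 years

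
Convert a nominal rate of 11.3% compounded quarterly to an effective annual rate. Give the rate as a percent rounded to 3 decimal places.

One year is 4 periods at 0.02825 each: (1 + 0.02825)^4 ≈ 1.117879.
EAR = 1.117879 − 1 ≈ 11.78792%.

11.788%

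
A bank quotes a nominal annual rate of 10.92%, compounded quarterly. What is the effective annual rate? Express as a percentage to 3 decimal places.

One year is 4 periods at 0.0273 each: (1 + 0.0273)^4 ≈ 1.113754.
EAR = 1.113754 − 1 ≈ 11.37537%.

11.375%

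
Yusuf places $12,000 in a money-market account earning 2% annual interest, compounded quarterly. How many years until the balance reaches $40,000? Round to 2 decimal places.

(1 + 0.005)^(4t) = 40,000/12,000 = 3.3333.
4t·ln(1 + 0.005) = ln(3.3333); 4t = 1.204/0.00498754 ≈ 241.3960.
t ≈ 60.3490 years.

60.35 years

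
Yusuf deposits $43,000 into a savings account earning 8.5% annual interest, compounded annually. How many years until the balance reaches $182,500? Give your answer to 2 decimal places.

(1 + 0.085)^t = 182,500/43,000 = 4.2442.
t·ln(1 + 0.085) = ln(4.2442); t = 1.4456/0.08158 ≈ 17.7194.

17.72 years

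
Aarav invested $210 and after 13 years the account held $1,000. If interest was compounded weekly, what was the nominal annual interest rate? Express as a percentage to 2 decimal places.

The 676-period growth factor is 1,000/210 = 4.7619.
r/52 = 4.7619^(1/676) − 1 ≈ 0.00231132, so r ≈ 52·0.00231132 = 12.01885%.

12.02%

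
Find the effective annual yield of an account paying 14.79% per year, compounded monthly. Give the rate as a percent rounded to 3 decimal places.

One year is 12 periods at 0.012325 each: (1 + 0.012325)^12 ≈ 1.158349.
EAR = 1.158349 − 1 ≈ 15.83493%.

15.835%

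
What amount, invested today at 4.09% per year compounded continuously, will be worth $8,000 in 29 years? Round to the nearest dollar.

P = A·e^(−rt) = 8,000·e^(−1.1861).
e^(−1.1861) ≈ 0.3054100436, so P ≈ 2,443.2803.

$2,443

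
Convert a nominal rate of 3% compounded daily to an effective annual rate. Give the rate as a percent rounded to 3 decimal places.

3.045%

One year is 365 periods at 0.0000821918 each: (1 + 0.0000821918)^365 ≈ 1.030453.
EAR = 1.030453 − 1 ≈ 3.04533%.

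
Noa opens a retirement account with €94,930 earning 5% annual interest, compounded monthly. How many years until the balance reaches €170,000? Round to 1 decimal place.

We need (1 + 0.00416667)^(12t) = 1.7908, so 12t = ln 1.7908 / ln 1.004167 ≈ 140.1292.
t ≈ 140.1292/12 = 11.6774 years.

11.7 years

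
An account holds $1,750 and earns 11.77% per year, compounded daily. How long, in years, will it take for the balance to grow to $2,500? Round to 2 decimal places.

3.03 years

(1 + 0.000322466)^(365t) = 2,500/1,750 = 1.4286.
365t·ln(1 + 0.000322466) = ln(1.4286); 365t = 0.35667/0.000322414 ≈ 1106.2646.
t ≈ 3.0309 years.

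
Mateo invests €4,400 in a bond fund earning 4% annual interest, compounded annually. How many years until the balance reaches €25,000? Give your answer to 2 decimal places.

(1 + 0.04)^t = 25,000/4,400 = 5.6818.
t·ln(1 + 0.04) = ln(5.6818); t = 1.7373/0.0392207 ≈ 44.2947.

44.29 years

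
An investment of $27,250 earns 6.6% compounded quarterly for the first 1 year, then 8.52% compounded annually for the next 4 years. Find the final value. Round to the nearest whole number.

Phase 1: 27,250·(1 + 0.0165)^4 ≈ 29,093.5045.
Phase 2: 29,093.5045·(1 + 0.0852)^4 ≈ 40,349.2233.

$40,349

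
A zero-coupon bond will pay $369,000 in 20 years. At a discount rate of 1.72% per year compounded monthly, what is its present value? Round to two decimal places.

Growth factor = (1 + 0.0172/12)^240 ≈ 1.41023125558.
P = 369,000/1.41023125558 ≈ 261,659.2127.

$261,659.21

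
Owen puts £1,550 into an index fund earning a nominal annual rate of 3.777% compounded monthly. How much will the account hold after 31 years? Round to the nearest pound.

£4,989

Periodic rate = 3.777%/12 = 0.0031475; periods = 12·31 = 372.
A = 1,550·(1 + 0.0031475)^372 ≈ 1,550·3.218872686 ≈ 4,989.2527.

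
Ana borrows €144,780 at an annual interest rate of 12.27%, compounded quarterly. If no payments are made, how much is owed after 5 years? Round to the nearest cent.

Periodic rate = 12.27%/4 = 0.030675; periods = 4·5 = 20.
A = 144,780·(1 + 0.030675)^20 ≈ 144,780·1.829931525 ≈ 264,937.4862.

€264,937.49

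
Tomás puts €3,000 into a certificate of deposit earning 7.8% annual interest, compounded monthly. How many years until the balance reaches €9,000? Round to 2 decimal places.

(1 + 0.0065)^(12t) = 9,000/3,000 = 3.
12t·ln(1 + 0.0065) = ln(3); 12t = 1.0986/0.00647897 ≈ 169.5660.
t ≈ 14.1305 years.

14.13 years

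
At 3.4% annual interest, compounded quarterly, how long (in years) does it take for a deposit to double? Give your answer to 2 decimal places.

(1 + 0.0085)^(4t) = 2.
4t = ln 2 / ln(1 + 0.0085) ≈ 0.69315/0.00846408 ≈ 81.8928.
t ≈ 20.4732.

20.47 years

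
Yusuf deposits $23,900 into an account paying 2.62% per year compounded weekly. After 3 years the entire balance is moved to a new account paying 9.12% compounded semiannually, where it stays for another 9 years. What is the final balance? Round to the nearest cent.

Phase 1: 23,900·(1 + 0.0262/52)^156 ≈ 25,853.8277.
Phase 2: 25,853.8277·(1 + 0.0456)^18 ≈ 57,690.6182.

$57,690.62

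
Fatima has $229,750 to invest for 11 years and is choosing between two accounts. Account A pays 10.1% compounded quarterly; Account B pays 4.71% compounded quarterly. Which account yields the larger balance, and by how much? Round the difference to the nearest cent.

Account A growth factor: (1 + 0.02525)^44 ≈ 2.99578216009; balance ≈ 688,280.9513.
Account B growth factor: (1 + 0.011775)^44 ≈ 1.67376138773; balance ≈ 384,546.6788.
Account A is larger by 303,734.2725.

Account A, by $303,734.27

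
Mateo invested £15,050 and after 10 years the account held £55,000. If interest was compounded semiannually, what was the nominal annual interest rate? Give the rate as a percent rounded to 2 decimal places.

13.39%

The 20-period growth factor is 55,000/15,050 = 3.65449.
r/2 = 3.65449^(1/20) − 1 ≈ 0.0669432, so r ≈ 2·0.0669432 = 13.38864%.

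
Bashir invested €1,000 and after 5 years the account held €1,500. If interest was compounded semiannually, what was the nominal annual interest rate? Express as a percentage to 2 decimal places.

8.28%

(1 + r/2)^10 = 1,500/1,000 = 1.5.
1 + r/2 = 1.5^(1/10) ≈ 1.04138, so r/2 ≈ 0.0413797.
r ≈ 2·0.0413797 = 8.27595%.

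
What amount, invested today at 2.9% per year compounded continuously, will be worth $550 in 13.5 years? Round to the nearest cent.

$371.82

P = A·e^(−rt) = 550·e^(−0.3915).
e^(−0.3915) ≈ 0.67604205, so P ≈ 371.8231.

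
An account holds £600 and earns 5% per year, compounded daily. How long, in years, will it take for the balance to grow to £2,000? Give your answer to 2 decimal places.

(1 + 0.000136986)^(365t) = 2,000/600 = 3.3333.
365t·ln(1 + 0.000136986) = ln(3.3333); 365t = 1.204/0.000136977 ≈ 8789.6034.
t ≈ 24.0811 years.

24.08 years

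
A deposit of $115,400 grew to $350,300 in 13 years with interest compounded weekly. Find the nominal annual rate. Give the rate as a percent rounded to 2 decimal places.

8.55%

(1 + r/52)^676 = 350,300/115,400 = 3.03553.
1 + r/52 = 3.03553^(1/676) ≈ 1.001644, so r/52 ≈ 0.00164393.
r ≈ 52·0.00164393 = 8.54845%.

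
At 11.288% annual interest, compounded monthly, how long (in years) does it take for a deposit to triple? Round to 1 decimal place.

(1 + 0.00940667)^(12t) = 3.
12t = ln 3 / ln(1 + 0.00940667) ≈ 1.0986/0.0093627 ≈ 117.3393.
t ≈ 9.7783.

9.8 years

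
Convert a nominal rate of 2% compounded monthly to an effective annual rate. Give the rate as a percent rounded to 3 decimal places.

2.018%

One year is 12 periods at 0.00166667 each: (1 + 0.00166667)^12 ≈ 1.020184.
EAR = 1.020184 − 1 ≈ 2.01844%.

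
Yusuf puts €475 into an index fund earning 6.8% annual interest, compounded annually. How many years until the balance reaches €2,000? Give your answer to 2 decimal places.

We need (1 + 0.068)^t = 4.2105, so t = ln 4.2105 / ln 1.068 ≈ 21.8519.

21.85 years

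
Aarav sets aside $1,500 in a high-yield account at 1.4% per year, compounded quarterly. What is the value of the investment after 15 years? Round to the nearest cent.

Growth factor = (1 + 0.0035)^60 ≈ 1.233225821.
A ≈ 1,500 × 1.233225821 ≈ 1,849.8387.

$1,849.84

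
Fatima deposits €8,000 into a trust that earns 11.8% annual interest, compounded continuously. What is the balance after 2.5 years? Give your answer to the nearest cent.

€10,745.01

A = P·e^(rt) = 8,000·e^(0.118·2.5) = 8,000·e^0.295.
e^0.295 ≈ 1.3431263587, so A ≈ 10,745.0109.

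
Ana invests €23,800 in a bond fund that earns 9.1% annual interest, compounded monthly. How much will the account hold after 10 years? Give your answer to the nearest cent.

Growth factor = (1 + 0.091/12)^120 ≈ 2.4758082998.
A ≈ 23,800 × 2.4758082998 ≈ 58,924.2375.

€58,924.24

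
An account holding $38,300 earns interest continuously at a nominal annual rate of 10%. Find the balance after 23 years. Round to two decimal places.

A = P·e^(rt) = 38,300·e^(0.1·23) = 38,300·e^2.3.
e^2.3 ≈ 9.97418245481, so A ≈ 382,011.1880.

$382,011.19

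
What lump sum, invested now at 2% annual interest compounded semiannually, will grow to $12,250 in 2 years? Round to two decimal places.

$11,772.01

Periodic rate = 2%/2 = 0.01; 4 periods.
P = 12,250/(1 + 0.01)^4 ≈ 12,250/1.04060401 ≈ 11,772.0092.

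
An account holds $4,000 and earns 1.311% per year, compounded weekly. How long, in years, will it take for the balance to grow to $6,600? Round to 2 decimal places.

We need (1 + 0.000252115)^(52t) = 1.65, so 52t = ln 1.65 / ln 1.000252 ≈ 1986.5444.
t ≈ 1986.5444/52 = 38.2028 years.

38.20 years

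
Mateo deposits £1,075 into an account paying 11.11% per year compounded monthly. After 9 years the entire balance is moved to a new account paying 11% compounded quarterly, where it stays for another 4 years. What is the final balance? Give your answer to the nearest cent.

£4,489.22

Phase 1: 1,075·(1 + 0.1111/12)^108 ≈ 2,908.4501.
Phase 2: 2,908.4501·(1 + 0.0275)^16 ≈ 4,489.2202.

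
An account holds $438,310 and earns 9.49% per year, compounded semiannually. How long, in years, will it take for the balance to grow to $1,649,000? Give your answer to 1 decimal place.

14.3 years

(1 + 0.04745)^(2t) = 1,649,000/438,310 = 3.7622.
2t·ln(1 + 0.04745) = ln(3.7622); 2t = 1.325/0.0463586 ≈ 28.5815.
t ≈ 14.2907 years.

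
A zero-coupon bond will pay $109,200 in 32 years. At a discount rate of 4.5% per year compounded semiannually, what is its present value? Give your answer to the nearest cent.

Growth factor = (1 + 0.0225)^64 ≈ 4.15386394367.
P = 109,200/4.15386394367 ≈ 26,288.7763.

$26,288.78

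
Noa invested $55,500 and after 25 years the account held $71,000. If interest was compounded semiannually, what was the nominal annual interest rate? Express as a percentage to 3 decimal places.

The 50-period growth factor is 71,000/55,500 = 1.27928.
r/2 = 1.27928^(1/50) − 1 ≈ 0.00493809, so r ≈ 2·0.00493809 = 0.98762%.

0.988%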